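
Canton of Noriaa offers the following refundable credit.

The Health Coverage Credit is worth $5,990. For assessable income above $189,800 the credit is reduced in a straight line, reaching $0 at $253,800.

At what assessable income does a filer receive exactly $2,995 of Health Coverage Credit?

$2,995 is 2,995/5,990 of the full $5,990, so 2,995/5,990 of the $64,000 range has been used: income = $189,800 + $64,000 × 2,995/5,990 = $221,800.

$221,800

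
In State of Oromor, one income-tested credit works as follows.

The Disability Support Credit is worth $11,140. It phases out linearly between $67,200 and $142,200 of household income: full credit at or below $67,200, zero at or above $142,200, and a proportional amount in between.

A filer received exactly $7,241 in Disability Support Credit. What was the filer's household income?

$93,450

$7,241 is 7,241/11,140 of the full $11,140, so 3,899/11,140 of the $75,000 range has been used: income = $67,200 + $75,000 × 3,899/11,140 = $93,450.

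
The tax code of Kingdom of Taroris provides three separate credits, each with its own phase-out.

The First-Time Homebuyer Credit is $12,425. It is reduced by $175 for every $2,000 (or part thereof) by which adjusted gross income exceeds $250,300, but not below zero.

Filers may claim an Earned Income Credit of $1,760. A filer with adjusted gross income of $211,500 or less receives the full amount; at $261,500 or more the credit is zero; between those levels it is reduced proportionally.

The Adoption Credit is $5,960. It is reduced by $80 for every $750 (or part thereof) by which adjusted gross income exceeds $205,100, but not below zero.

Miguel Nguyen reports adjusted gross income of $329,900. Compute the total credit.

First-Time Homebuyer Credit: income exceeds $250,300 by $79,600, which is 40 full-or-partial $2,000 increments; reduction = 40 × $175 = $7,000, leaving $5,425.
Earned Income Credit: $329,900 is at or above $261,500, so the credit is $0.
Adoption Credit: income exceeds $205,100 by $124,800 → 167 increments × $80 = $13,360 ≥ base, so the credit is $0.
Total: $5,425 + $0 + $0 = $5,425.

$5,425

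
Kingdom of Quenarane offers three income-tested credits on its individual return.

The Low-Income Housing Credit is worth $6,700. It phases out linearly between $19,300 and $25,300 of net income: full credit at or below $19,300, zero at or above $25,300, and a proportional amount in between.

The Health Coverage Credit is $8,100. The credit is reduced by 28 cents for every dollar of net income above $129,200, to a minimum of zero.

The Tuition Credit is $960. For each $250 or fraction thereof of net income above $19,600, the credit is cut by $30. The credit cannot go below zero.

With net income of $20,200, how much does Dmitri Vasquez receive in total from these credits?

$14,665

Low-Income Housing Credit: $20,200 is $900 into a $6,000 phase-out range, leaving 5,100/6,000 of the credit: $6,700 × 5,100/6,000 = $5,695.
Health Coverage Credit: $20,200 is at or below the $129,200 threshold, so the full $8,100 applies.
Tuition Credit: income exceeds $19,600 by $600, which is 3 full-or-partial $250 increments; reduction = 3 × $30 = $90, leaving $870.
Total: $5,695 + $8,100 + $870 = $14,665.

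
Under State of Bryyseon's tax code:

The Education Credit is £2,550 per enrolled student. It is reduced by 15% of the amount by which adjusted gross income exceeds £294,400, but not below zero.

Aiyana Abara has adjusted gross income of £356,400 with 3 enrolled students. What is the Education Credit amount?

Education Credit: base = 3 × £2,550 = £7,650. 15% of the £62,000 excess over £294,400 is £9,300 ≥ base, so the credit is £0.

£0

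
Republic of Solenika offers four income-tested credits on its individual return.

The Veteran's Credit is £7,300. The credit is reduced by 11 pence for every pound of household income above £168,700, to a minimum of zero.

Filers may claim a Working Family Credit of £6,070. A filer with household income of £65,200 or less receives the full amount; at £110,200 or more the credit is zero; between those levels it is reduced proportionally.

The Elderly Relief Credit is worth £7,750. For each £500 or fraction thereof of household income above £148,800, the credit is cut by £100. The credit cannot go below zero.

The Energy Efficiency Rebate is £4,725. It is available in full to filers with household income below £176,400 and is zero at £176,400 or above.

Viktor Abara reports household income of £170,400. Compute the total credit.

Veteran's Credit: 11% of the £1,700 excess over £168,700 is £187; credit = £7,300 − £187 = £7,113.
Working Family Credit: £170,400 is at or above £110,200, so the credit is £0.
Elderly Relief Credit: income exceeds £148,800 by £21,600, which is 44 full-or-partial £500 increments; reduction = 44 × £100 = £4,400, leaving £3,350.
Energy Efficiency Rebate: £170,400 is below the £176,400 cutoff, so the full £4,725 applies.
Total: £7,113 + £0 + £3,350 + £4,725 = £15,188.

£15,188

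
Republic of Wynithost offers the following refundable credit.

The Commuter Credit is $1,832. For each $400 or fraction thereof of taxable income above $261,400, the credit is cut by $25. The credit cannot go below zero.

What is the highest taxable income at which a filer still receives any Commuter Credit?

After 73 increments the reduction is 73 × $25 = $1,825, leaving $7; one more increment wipes it out. Increment 73 ends at excess 73 × $400 = $29,200, so the highest qualifying income is $261,400 + $29,200 = $290,600.

$290,600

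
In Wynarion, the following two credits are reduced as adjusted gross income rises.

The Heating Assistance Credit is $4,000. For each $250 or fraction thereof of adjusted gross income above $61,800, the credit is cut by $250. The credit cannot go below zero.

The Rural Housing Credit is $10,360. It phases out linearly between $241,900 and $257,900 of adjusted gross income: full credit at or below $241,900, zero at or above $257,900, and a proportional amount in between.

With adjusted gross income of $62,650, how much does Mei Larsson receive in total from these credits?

$13,360

Heating Assistance Credit: income exceeds $61,800 by $850, which is 4 full-or-partial $250 increments; reduction = 4 × $250 = $1,000, leaving $3,000.
Rural Housing Credit: $62,650 is at or below the $241,900 threshold, so the full $10,360 applies.
Total: $3,000 + $10,360 = $13,360.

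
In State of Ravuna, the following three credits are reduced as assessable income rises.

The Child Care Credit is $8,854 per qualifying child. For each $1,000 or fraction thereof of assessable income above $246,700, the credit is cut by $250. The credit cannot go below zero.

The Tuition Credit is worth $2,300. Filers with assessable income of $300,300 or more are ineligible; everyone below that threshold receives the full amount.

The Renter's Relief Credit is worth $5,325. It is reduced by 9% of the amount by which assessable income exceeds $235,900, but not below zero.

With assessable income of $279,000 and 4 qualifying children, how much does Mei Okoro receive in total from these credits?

$30,912

Child Care Credit: base = 4 × $8,854 = $35,416. income exceeds $246,700 by $32,300, which is 33 full-or-partial $1,000 increments; reduction = 33 × $250 = $8,250, leaving $27,166.
Tuition Credit: $279,000 is below the $300,300 cutoff, so the full $2,300 applies.
Renter's Relief Credit: 9% of the $43,100 excess over $235,900 is $3,879; credit = $5,325 − $3,879 = $1,446.
Total: $27,166 + $2,300 + $1,446 = $30,912.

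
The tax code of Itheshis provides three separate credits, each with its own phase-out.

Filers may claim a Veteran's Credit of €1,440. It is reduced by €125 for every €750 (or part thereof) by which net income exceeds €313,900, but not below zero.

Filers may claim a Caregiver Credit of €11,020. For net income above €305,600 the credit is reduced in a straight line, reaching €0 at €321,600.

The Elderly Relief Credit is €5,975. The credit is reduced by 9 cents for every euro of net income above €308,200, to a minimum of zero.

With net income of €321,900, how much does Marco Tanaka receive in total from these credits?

Veteran's Credit: income exceeds €313,900 by €8,000, which is 11 full-or-partial €750 increments; reduction = 11 × €125 = €1,375, leaving €65.
Caregiver Credit: €321,900 is at or above €321,600, so the credit is €0.
Elderly Relief Credit: 9% of the €13,700 excess over €308,200 is €1,233; credit = €5,975 − €1,233 = €4,742.
Total: €65 + €0 + €4,742 = €4,807.

€4,807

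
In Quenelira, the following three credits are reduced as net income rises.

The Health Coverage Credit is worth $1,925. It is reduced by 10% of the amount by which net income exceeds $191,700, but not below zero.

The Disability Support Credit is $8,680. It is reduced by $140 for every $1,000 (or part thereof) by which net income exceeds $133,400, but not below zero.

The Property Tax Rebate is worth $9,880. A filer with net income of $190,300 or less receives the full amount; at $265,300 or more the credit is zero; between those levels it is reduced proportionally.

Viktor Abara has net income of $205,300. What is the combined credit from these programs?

Health Coverage Credit: 10% of the $13,600 excess over $191,700 is $1,360; credit = $1,925 − $1,360 = $565.
Disability Support Credit: income exceeds $133,400 by $71,900 → 72 increments × $140 = $10,080 ≥ base, so the credit is $0.
Property Tax Rebate: $205,300 is $15,000 into a $75,000 phase-out range, leaving 60,000/75,000 of the credit: $9,880 × 60,000/75,000 = $7,904.
Total: $565 + $0 + $7,904 = $8,469.

$8,469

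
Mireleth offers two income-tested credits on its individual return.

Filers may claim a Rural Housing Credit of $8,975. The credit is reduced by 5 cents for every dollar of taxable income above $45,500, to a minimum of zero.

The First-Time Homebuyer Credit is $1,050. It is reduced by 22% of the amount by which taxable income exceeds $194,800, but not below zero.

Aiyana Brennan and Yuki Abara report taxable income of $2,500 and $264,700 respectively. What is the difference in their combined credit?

Aiyana ($2,500): Rural Housing Credit: $2,500 is at or below the $45,500 threshold, so the full $8,975 applies. First-Time Homebuyer Credit: $2,500 is at or below the $194,800 threshold, so the full $1,050 applies. total $8,975 + $1,050 = $10,025
Yuki ($264,700): Rural Housing Credit: 5% of the $219,200 excess over $45,500 is $10,960 ≥ base, so the credit is $0. First-Time Homebuyer Credit: 22% of the $69,900 excess over $194,800 is $15,378 ≥ base, so the credit is $0. total $0 + $0 = $0
Difference: |$10,025 − $0| = $10,025.

$10,025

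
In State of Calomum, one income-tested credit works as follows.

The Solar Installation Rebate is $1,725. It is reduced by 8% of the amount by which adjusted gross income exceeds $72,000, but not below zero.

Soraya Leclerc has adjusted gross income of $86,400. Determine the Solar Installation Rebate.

$573

Solar Installation Rebate: 8% of the $14,400 excess over $72,000 is $1,152; credit = $1,725 − $1,152 = $573.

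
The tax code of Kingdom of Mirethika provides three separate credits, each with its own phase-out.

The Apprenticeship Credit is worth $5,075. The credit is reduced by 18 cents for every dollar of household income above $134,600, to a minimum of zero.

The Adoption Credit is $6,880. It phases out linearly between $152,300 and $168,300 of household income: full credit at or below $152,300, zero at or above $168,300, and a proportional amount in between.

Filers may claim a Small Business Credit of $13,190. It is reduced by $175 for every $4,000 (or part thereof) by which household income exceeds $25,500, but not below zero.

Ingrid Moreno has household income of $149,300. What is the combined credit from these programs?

$17,074

Apprenticeship Credit: 18% of the $14,700 excess over $134,600 is $2,646; credit = $5,075 − $2,646 = $2,429.
Adoption Credit: $149,300 is at or below the $152,300 threshold, so the full $6,880 applies.
Small Business Credit: income exceeds $25,500 by $123,800, which is 31 full-or-partial $4,000 increments; reduction = 31 × $175 = $5,425, leaving $7,765.
Total: $2,429 + $6,880 + $7,765 = $17,074.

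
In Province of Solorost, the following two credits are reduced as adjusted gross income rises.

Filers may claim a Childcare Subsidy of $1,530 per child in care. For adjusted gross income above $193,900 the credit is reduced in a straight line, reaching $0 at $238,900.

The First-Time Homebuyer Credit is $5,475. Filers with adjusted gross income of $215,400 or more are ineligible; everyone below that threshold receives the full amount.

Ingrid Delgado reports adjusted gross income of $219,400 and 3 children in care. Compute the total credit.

$1,989

Childcare Subsidy: base = 3 × $1,530 = $4,590. $219,400 is $25,500 into a $45,000 phase-out range, leaving 19,500/45,000 of the credit: $4,590 × 19,500/45,000 = $1,989.
First-Time Homebuyer Credit: $219,400 meets or exceeds the $215,400 cutoff, so the credit is $0.
Total: $1,989 + $0 = $1,989.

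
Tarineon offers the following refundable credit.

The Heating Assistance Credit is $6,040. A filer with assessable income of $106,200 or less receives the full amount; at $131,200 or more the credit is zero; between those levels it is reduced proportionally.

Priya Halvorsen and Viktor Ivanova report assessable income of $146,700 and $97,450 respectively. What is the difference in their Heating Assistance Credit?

$6,040

Priya ($146,700): Heating Assistance Credit: $146,700 is at or above $131,200, so the credit is $0.
Viktor ($97,450): Heating Assistance Credit: $97,450 is at or below the $106,200 threshold, so the full $6,040 applies.
Difference: |$0 − $6,040| = $6,040.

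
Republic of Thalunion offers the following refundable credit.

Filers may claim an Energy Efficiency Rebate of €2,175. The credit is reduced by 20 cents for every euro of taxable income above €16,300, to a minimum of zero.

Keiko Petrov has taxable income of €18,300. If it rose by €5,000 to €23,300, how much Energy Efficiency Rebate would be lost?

At €18,300 — 20% of the €2,000 excess over €16,300 is €400; credit = €2,175 − €400 = €1,775.
At €23,300 — 20% of the €7,000 excess over €16,300 is €1,400; credit = €2,175 − €1,400 = €775.
Lost: €1,775 − €775 = €1,000.

€1,000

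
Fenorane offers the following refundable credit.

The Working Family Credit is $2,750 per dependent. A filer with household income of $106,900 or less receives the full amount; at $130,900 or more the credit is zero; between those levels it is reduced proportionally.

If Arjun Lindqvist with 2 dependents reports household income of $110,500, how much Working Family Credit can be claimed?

$4,675

Working Family Credit: base = 2 × $2,750 = $5,500. $110,500 is $3,600 into a $24,000 phase-out range, leaving 20,400/24,000 of the credit: $5,500 × 20,400/24,000 = $4,675.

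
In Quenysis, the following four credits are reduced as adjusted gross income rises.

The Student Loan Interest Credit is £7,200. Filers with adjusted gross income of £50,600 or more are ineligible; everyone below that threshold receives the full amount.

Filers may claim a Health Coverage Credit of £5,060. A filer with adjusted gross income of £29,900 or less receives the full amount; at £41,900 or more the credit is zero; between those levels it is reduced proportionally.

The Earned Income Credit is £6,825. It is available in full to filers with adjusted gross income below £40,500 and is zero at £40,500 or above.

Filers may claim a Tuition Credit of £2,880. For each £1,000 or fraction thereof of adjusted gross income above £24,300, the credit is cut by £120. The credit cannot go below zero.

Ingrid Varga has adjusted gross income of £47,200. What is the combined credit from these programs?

Student Loan Interest Credit: £47,200 is below the £50,600 cutoff, so the full £7,200 applies.
Health Coverage Credit: £47,200 is at or above £41,900, so the credit is £0.
Earned Income Credit: £47,200 meets or exceeds the £40,500 cutoff, so the credit is £0.
Tuition Credit: income exceeds £24,300 by £22,900, which is 23 full-or-partial £1,000 increments; reduction = 23 × £120 = £2,760, leaving £120.
Total: £7,200 + £0 + £0 + £120 = £7,320.

£7,320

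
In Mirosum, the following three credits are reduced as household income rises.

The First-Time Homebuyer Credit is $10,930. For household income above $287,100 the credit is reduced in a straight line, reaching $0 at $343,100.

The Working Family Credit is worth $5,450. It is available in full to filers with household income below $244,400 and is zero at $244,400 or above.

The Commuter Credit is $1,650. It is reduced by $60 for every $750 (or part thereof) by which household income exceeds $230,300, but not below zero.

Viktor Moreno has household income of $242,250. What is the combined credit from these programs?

First-Time Homebuyer Credit: $242,250 is at or below the $287,100 threshold, so the full $10,930 applies.
Working Family Credit: $242,250 is below the $244,400 cutoff, so the full $5,450 applies.
Commuter Credit: income exceeds $230,300 by $11,950, which is 16 full-or-partial $750 increments; reduction = 16 × $60 = $960, leaving $690.
Total: $10,930 + $5,450 + $690 = $17,070.

$17,070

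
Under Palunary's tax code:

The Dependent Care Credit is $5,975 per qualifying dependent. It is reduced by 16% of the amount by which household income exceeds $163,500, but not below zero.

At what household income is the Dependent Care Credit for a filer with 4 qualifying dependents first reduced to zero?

$312,875

Full credit = 4 × $5,975 = $23,900.
The credit falls by 16% of each dollar above $163,500, so it reaches zero when the excess is $23,900 / 16% = $149,375: income = $163,500 + $149,375 = $312,875.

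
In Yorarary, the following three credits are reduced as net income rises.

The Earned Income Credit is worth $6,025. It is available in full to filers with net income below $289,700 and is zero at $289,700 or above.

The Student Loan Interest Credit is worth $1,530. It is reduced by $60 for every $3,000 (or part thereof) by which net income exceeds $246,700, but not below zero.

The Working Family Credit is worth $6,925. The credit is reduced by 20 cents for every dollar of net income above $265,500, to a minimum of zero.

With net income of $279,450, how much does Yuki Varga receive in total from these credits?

Earned Income Credit: $279,450 is below the $289,700 cutoff, so the full $6,025 applies.
Student Loan Interest Credit: income exceeds $246,700 by $32,750, which is 11 full-or-partial $3,000 increments; reduction = 11 × $60 = $660, leaving $870.
Working Family Credit: 20% of the $13,950 excess over $265,500 is $2,790; credit = $6,925 − $2,790 = $4,135.
Total: $6,025 + $870 + $4,135 = $11,030.

$11,030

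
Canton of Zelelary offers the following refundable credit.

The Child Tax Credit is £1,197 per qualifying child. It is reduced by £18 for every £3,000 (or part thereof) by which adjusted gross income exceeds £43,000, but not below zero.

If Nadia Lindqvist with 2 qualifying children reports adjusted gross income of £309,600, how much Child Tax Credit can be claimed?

£792

Child Tax Credit: base = 2 × £1,197 = £2,394. income exceeds £43,000 by £266,600, which is 89 full-or-partial £3,000 increments; reduction = 89 × £18 = £1,602, leaving £792.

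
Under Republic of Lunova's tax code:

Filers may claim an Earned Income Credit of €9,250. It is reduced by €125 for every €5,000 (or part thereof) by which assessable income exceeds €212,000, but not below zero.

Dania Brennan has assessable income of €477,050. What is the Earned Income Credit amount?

€2,500

Earned Income Credit: income exceeds €212,000 by €265,050, which is 54 full-or-partial €5,000 increments; reduction = 54 × €125 = €6,750, leaving €2,500.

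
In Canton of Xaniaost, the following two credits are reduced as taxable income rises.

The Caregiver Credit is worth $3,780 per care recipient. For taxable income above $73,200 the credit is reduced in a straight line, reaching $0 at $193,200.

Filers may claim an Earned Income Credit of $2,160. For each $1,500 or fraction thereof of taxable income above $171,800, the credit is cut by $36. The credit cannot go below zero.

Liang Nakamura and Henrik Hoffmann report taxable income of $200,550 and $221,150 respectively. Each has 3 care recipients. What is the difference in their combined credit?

$468

Liang ($200,550): Caregiver Credit: base = 3 × $3,780 = $11,340. $200,550 is at or above $193,200, so the credit is $0. Earned Income Credit: income exceeds $171,800 by $28,750, which is 20 full-or-partial $1,500 increments; reduction = 20 × $36 = $720, leaving $1,440. total $0 + $1,440 = $1,440
Henrik ($221,150): Caregiver Credit: base = 3 × $3,780 = $11,340. $221,150 is at or above $193,200, so the credit is $0. Earned Income Credit: income exceeds $171,800 by $49,350, which is 33 full-or-partial $1,500 increments; reduction = 33 × $36 = $1,188, leaving $972. total $0 + $972 = $972
Difference: |$1,440 − $972| = $468.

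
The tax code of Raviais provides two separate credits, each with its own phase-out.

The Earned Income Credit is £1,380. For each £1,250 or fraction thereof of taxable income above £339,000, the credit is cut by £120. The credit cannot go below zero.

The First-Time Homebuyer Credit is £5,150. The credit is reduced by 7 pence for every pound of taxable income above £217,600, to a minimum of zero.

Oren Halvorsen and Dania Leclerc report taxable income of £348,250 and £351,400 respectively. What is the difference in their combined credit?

Oren (£348,250): Earned Income Credit: income exceeds £339,000 by £9,250, which is 8 full-or-partial £1,250 increments; reduction = 8 × £120 = £960, leaving £420. First-Time Homebuyer Credit: 7% of the £130,650 excess over £217,600 is £9,145.50 ≥ base, so the credit is £0. total £420 + £0 = £420
Dania (£351,400): Earned Income Credit: income exceeds £339,000 by £12,400, which is 10 full-or-partial £1,250 increments; reduction = 10 × £120 = £1,200, leaving £180. First-Time Homebuyer Credit: 7% of the £133,800 excess over £217,600 is £9,366 ≥ base, so the credit is £0. total £180 + £0 = £180
Difference: |£420 − £180| = £240.

£240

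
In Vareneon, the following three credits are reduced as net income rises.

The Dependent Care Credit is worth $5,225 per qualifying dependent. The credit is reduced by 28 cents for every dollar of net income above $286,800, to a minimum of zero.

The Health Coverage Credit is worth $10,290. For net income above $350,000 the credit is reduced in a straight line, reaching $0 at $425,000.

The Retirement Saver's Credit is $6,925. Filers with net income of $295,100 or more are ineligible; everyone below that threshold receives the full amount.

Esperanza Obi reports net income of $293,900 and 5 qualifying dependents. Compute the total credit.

Dependent Care Credit: base = 5 × $5,225 = $26,125. 28% of the $7,100 excess over $286,800 is $1,988; credit = $26,125 − $1,988 = $24,137.
Health Coverage Credit: $293,900 is at or below the $350,000 threshold, so the full $10,290 applies.
Retirement Saver's Credit: $293,900 is below the $295,100 cutoff, so the full $6,925 applies.
Total: $24,137 + $10,290 + $6,925 = $41,352.

$41,352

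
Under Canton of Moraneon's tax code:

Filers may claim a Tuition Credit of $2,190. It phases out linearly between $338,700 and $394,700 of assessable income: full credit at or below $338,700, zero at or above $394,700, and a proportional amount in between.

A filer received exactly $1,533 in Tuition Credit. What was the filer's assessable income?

$1,533 is 1,533/2,190 of the full $2,190, so 657/2,190 of the $56,000 range has been used: income = $338,700 + $56,000 × 657/2,190 = $355,500.

$355,500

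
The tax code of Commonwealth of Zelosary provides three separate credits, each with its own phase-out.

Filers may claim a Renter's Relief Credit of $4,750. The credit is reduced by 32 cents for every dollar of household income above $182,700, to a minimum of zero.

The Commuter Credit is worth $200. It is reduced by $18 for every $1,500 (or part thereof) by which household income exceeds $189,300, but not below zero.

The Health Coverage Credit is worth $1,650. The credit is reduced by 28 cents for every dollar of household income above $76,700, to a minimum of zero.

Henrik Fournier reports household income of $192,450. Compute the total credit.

$1,776

Renter's Relief Credit: 32% of the $9,750 excess over $182,700 is $3,120; credit = $4,750 − $3,120 = $1,630.
Commuter Credit: income exceeds $189,300 by $3,150, which is 3 full-or-partial $1,500 increments; reduction = 3 × $18 = $54, leaving $146.
Health Coverage Credit: 28% of the $115,750 excess over $76,700 is $32,410 ≥ base, so the credit is $0.
Total: $1,630 + $146 + $0 = $1,776.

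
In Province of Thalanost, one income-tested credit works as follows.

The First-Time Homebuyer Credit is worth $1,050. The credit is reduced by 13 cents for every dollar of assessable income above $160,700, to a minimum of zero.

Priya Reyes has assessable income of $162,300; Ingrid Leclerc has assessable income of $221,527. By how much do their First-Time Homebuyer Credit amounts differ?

$842

Priya ($162,300): First-Time Homebuyer Credit: 13% of the $1,600 excess over $160,700 is $208; credit = $1,050 − $208 = $842.
Ingrid ($221,527): First-Time Homebuyer Credit: 13% of the $60,827 excess over $160,700 is $7,907.51 ≥ base, so the credit is $0.
Difference: |$842 − $0| = $842.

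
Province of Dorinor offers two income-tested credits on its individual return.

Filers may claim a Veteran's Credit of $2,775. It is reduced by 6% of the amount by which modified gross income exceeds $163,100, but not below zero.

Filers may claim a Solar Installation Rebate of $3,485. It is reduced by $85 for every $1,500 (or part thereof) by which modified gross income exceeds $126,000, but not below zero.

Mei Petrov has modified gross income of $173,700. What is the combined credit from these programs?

Veteran's Credit: 6% of the $10,600 excess over $163,100 is $636; credit = $2,775 − $636 = $2,139.
Solar Installation Rebate: income exceeds $126,000 by $47,700, which is 32 full-or-partial $1,500 increments; reduction = 32 × $85 = $2,720, leaving $765.
Total: $2,139 + $765 = $2,904.

$2,904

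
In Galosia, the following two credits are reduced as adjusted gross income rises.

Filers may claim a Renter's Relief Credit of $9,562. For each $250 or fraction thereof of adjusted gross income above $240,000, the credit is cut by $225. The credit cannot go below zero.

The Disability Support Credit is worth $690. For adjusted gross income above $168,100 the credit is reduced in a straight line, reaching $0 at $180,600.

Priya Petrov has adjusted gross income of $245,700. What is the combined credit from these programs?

$4,387

Renter's Relief Credit: income exceeds $240,000 by $5,700, which is 23 full-or-partial $250 increments; reduction = 23 × $225 = $5,175, leaving $4,387.
Disability Support Credit: $245,700 is at or above $180,600, so the credit is $0.
Total: $4,387 + $0 = $4,387.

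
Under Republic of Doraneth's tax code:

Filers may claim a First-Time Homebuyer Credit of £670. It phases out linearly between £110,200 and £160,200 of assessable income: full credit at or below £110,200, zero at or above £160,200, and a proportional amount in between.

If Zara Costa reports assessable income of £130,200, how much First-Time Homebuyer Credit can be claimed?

First-Time Homebuyer Credit: £130,200 is £20,000 into a £50,000 phase-out range, leaving 30,000/50,000 of the credit: £670 × 30,000/50,000 = £402.

£402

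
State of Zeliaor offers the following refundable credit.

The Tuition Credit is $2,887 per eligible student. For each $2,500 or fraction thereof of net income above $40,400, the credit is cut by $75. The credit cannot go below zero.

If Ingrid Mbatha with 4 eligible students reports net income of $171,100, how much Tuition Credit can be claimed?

Tuition Credit: base = 4 × $2,887 = $11,548. income exceeds $40,400 by $130,700, which is 53 full-or-partial $2,500 increments; reduction = 53 × $75 = $3,975, leaving $7,573.

$7,573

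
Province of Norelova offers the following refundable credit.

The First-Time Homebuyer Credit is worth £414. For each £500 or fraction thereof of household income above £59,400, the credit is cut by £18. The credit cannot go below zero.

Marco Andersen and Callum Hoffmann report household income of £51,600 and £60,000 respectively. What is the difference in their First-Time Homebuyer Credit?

Marco (£51,600): First-Time Homebuyer Credit: £51,600 is at or below the £59,400 threshold, so the full £414 applies.
Callum (£60,000): First-Time Homebuyer Credit: income exceeds £59,400 by £600, which is 2 full-or-partial £500 increments; reduction = 2 × £18 = £36, leaving £378.
Difference: |£414 − £378| = £36.

£36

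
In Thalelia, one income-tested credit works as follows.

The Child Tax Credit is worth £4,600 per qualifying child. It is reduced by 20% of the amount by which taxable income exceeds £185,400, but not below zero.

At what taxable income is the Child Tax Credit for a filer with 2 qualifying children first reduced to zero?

Full credit = 2 × £4,600 = £9,200.
The credit falls by 20% of each pound above £185,400, so it reaches zero when the excess is £9,200 / 20% = £46,000: income = £185,400 + £46,000 = £231,400.

£231,400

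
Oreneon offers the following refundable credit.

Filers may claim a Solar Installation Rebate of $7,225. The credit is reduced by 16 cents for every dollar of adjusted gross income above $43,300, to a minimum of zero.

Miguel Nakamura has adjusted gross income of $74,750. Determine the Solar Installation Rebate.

Solar Installation Rebate: 16% of the $31,450 excess over $43,300 is $5,032; credit = $7,225 − $5,032 = $2,193.

$2,193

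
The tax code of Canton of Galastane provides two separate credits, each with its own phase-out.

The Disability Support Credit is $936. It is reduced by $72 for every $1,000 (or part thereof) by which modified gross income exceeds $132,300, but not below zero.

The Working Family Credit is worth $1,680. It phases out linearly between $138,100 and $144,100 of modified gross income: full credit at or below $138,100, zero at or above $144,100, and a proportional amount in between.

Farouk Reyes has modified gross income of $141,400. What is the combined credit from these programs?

Disability Support Credit: income exceeds $132,300 by $9,100, which is 10 full-or-partial $1,000 increments; reduction = 10 × $72 = $720, leaving $216.
Working Family Credit: $141,400 is $3,300 into a $6,000 phase-out range, leaving 2,700/6,000 of the credit: $1,680 × 2,700/6,000 = $756.
Total: $216 + $756 = $972.

$972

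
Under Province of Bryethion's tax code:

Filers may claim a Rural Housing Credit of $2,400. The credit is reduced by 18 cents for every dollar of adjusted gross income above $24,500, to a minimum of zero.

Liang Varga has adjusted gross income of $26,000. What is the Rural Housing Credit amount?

Rural Housing Credit: 18% of the $1,500 excess over $24,500 is $270; credit = $2,400 − $270 = $2,130.

$2,130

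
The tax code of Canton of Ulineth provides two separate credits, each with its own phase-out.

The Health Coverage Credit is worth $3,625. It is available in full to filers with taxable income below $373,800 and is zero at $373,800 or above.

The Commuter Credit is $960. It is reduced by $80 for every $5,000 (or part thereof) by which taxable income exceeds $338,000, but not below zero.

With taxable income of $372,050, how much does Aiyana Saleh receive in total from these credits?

Health Coverage Credit: $372,050 is below the $373,800 cutoff, so the full $3,625 applies.
Commuter Credit: income exceeds $338,000 by $34,050, which is 7 full-or-partial $5,000 increments; reduction = 7 × $80 = $560, leaving $400.
Total: $3,625 + $400 = $4,025.

$4,025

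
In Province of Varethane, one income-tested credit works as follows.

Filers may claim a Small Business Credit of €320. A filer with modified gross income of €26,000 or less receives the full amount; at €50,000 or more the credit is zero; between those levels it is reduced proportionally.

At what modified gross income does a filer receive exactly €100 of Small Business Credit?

€42,500

€100 is 100/320 of the full €320, so 220/320 of the €24,000 range has been used: income = €26,000 + €24,000 × 220/320 = €42,500.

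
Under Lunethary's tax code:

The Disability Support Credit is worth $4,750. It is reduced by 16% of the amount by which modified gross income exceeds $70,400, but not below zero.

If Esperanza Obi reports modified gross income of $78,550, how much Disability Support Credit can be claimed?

Disability Support Credit: 16% of the $8,150 excess over $70,400 is $1,304; credit = $4,750 − $1,304 = $3,446.

$3,446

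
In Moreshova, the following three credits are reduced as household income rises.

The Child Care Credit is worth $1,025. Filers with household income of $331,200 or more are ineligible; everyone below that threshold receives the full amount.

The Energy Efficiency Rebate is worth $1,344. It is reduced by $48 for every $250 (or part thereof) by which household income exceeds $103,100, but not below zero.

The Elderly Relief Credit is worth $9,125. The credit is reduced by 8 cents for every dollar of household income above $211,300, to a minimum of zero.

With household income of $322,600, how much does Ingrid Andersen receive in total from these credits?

Child Care Credit: $322,600 is below the $331,200 cutoff, so the full $1,025 applies.
Energy Efficiency Rebate: income exceeds $103,100 by $219,500 → 878 increments × $48 = $42,144 ≥ base, so the credit is $0.
Elderly Relief Credit: 8% of the $111,300 excess over $211,300 is $8,904; credit = $9,125 − $8,904 = $221.
Total: $1,025 + $0 + $221 = $1,246.

$1,246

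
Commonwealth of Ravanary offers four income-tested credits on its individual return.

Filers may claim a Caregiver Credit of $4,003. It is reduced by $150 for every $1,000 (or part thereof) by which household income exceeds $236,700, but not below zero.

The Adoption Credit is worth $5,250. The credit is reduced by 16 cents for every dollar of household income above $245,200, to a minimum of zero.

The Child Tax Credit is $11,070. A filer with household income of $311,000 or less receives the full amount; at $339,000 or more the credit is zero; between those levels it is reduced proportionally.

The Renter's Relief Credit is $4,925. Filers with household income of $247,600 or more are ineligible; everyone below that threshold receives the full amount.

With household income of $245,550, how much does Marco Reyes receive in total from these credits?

$23,842

Caregiver Credit: income exceeds $236,700 by $8,850, which is 9 full-or-partial $1,000 increments; reduction = 9 × $150 = $1,350, leaving $2,653.
Adoption Credit: 16% of the $350 excess over $245,200 is $56; credit = $5,250 − $56 = $5,194.
Child Tax Credit: $245,550 is at or below the $311,000 threshold, so the full $11,070 applies.
Renter's Relief Credit: $245,550 is below the $247,600 cutoff, so the full $4,925 applies.
Total: $2,653 + $5,194 + $11,070 + $4,925 = $23,842.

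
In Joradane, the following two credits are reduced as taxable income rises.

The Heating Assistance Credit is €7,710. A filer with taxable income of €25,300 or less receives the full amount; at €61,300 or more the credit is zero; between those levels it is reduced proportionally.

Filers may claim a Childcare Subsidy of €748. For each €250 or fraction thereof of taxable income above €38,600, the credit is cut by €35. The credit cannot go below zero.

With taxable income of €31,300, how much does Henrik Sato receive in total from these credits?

Heating Assistance Credit: €31,300 is €6,000 into a €36,000 phase-out range, leaving 30,000/36,000 of the credit: €7,710 × 30,000/36,000 = €6,425.
Childcare Subsidy: €31,300 is at or below the €38,600 threshold, so the full €748 applies.
Total: €6,425 + €748 = €7,173.

€7,173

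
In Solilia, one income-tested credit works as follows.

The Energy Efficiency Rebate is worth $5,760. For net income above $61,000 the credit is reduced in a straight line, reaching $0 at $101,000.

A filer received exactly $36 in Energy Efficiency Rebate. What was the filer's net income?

$36 is 36/5,760 of the full $5,760, so 5,724/5,760 of the $40,000 range has been used: income = $61,000 + $40,000 × 5,724/5,760 = $100,750.

$100,750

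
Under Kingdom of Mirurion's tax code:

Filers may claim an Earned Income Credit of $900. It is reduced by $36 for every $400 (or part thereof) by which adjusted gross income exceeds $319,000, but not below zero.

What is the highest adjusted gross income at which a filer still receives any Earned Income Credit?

$328,600

After 24 increments the reduction is 24 × $36 = $864, leaving $36; one more increment wipes it out. Increment 24 ends at excess 24 × $400 = $9,600, so the highest qualifying income is $319,000 + $9,600 = $328,600.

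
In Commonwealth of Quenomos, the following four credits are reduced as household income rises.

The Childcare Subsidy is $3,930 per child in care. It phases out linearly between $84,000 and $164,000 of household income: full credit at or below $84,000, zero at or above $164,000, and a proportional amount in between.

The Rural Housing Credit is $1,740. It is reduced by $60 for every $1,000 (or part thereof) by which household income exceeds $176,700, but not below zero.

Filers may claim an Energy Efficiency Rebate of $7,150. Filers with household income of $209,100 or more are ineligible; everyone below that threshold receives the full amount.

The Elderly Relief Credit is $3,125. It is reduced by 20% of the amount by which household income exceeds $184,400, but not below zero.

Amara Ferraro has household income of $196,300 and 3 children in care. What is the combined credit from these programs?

$8,435

Childcare Subsidy: base = 3 × $3,930 = $11,790. $196,300 is at or above $164,000, so the credit is $0.
Rural Housing Credit: income exceeds $176,700 by $19,600, which is 20 full-or-partial $1,000 increments; reduction = 20 × $60 = $1,200, leaving $540.
Energy Efficiency Rebate: $196,300 is below the $209,100 cutoff, so the full $7,150 applies.
Elderly Relief Credit: 20% of the $11,900 excess over $184,400 is $2,380; credit = $3,125 − $2,380 = $745.
Total: $0 + $540 + $7,150 + $745 = $8,435.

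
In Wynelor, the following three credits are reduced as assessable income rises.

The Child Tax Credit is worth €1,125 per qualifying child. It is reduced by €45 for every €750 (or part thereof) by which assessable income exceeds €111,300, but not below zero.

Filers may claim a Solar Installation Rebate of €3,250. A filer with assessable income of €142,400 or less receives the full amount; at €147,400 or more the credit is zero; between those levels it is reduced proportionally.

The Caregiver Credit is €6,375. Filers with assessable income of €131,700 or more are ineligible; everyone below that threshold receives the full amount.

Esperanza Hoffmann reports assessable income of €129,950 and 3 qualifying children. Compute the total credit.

€11,875

Child Tax Credit: base = 3 × €1,125 = €3,375. income exceeds €111,300 by €18,650, which is 25 full-or-partial €750 increments; reduction = 25 × €45 = €1,125, leaving €2,250.
Solar Installation Rebate: €129,950 is at or below the €142,400 threshold, so the full €3,250 applies.
Caregiver Credit: €129,950 is below the €131,700 cutoff, so the full €6,375 applies.
Total: €2,250 + €3,250 + €6,375 = €11,875.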